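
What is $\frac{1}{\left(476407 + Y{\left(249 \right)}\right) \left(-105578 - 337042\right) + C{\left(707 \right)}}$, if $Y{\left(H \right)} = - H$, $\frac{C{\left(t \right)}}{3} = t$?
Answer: $- \frac{1}{210757051839} \approx -4.7448 \cdot 10^{-12}$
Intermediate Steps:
$C{\left(t \right)} = 3 t$
$\frac{1}{\left(476407 + Y{\left(249 \right)}\right) \left(-105578 - 337042\right) + C{\left(707 \right)}} = \frac{1}{\left(476407 - 249\right) \left(-105578 - 337042\right) + 3 \cdot 707} = \frac{1}{\left(476407 - 249\right) \left(-442620\right) + 2121} = \frac{1}{476158 \left(-442620\right) + 2121} = \frac{1}{-210757053960 + 2121} = \frac{1}{-210757051839} = - \frac{1}{210757051839}$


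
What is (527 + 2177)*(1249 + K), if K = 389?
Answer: 4429152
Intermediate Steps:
(527 + 2177)*(1249 + K) = (527 + 2177)*(1249 + 389) = 2704*1638 = 4429152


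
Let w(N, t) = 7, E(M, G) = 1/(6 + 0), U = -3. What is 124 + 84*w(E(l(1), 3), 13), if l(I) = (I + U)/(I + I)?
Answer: 712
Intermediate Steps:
l(I) = (-3 + I)/(2*I) (l(I) = (I - 3)/(I + I) = (-3 + I)/((2*I)) = (-3 + I)*(1/(2*I)) = (-3 + I)/(2*I))
E(M, G) = ⅙ (E(M, G) = 1/6 = ⅙)
124 + 84*w(E(l(1), 3), 13) = 124 + 84*7 = 124 + 588 = 712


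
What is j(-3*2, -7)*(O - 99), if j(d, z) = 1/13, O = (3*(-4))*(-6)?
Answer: -27/13 ≈ -2.0769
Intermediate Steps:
O = 72 (O = -12*(-6) = 72)
j(d, z) = 1/13
j(-3*2, -7)*(O - 99) = (72 - 99)/13 = (1/13)*(-27) = -27/13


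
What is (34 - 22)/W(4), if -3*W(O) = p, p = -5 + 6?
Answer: -36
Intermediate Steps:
p = 1
W(O) = -1/3 (W(O) = -1/3*1 = -1/3)
(34 - 22)/W(4) = (34 - 22)/(-1/3) = -3*12 = -36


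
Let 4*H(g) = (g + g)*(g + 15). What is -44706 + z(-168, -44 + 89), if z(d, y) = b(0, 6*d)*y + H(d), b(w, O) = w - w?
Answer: -31854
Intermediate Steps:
H(g) = g*(15 + g)/2 (H(g) = ((g + g)*(g + 15))/4 = ((2*g)*(15 + g))/4 = (2*g*(15 + g))/4 = g*(15 + g)/2)
b(w, O) = 0
z(d, y) = d*(15 + d)/2 (z(d, y) = 0*y + d*(15 + d)/2 = 0 + d*(15 + d)/2 = d*(15 + d)/2)
-44706 + z(-168, -44 + 89) = -44706 + (½)*(-168)*(15 - 168) = -44706 + (½)*(-168)*(-153) = -44706 + 12852 = -31854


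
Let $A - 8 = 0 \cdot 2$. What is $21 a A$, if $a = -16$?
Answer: $-2688$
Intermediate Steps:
$A = 8$ ($A = 8 + 0 \cdot 2 = 8 + 0 = 8$)
$21 a A = 21 \left(-16\right) 8 = \left(-336\right) 8 = -2688$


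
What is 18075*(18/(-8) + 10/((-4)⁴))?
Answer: -5115225/128 ≈ -39963.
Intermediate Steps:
18075*(18/(-8) + 10/((-4)⁴)) = 18075*(18*(-⅛) + 10/256) = 18075*(-9/4 + 10*(1/256)) = 18075*(-9/4 + 5/128) = 18075*(-283/128) = -5115225/128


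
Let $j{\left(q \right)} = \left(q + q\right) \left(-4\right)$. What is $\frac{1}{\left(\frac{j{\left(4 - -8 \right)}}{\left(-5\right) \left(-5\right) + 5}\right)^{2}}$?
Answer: $\frac{25}{256} \approx 0.097656$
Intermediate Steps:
$j{\left(q \right)} = - 8 q$ ($j{\left(q \right)} = 2 q \left(-4\right) = - 8 q$)
$\frac{1}{\left(\frac{j{\left(4 - -8 \right)}}{\left(-5\right) \left(-5\right) + 5}\right)^{2}} = \frac{1}{\left(\frac{\left(-8\right) \left(4 - -8\right)}{\left(-5\right) \left(-5\right) + 5}\right)^{2}} = \frac{1}{\left(\frac{\left(-8\right) \left(4 + 8\right)}{25 + 5}\right)^{2}} = \frac{1}{\left(\frac{\left(-8\right) 12}{30}\right)^{2}} = \frac{1}{\left(\left(-96\right) \frac{1}{30}\right)^{2}} = \frac{1}{\left(- \frac{16}{5}\right)^{2}} = \frac{1}{\frac{256}{25}} = \frac{25}{256}$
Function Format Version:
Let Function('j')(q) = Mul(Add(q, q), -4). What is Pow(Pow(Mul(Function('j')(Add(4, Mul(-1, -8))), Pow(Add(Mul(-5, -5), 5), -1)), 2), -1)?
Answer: Rational(25, 256) ≈ 0.097656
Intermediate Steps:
Function('j')(q) = Mul(-8, q) (Function('j')(q) = Mul(Mul(2, q), -4) = Mul(-8, q))
Pow(Pow(Mul(Function('j')(Add(4, Mul(-1, -8))), Pow(Add(Mul(-5, -5), 5), -1)), 2), -1) = Pow(Pow(Mul(Mul(-8, Add(4, Mul(-1, -8))), Pow(Add(Mul(-5, -5), 5), -1)), 2), -1) = Pow(Pow(Mul(Mul(-8, Add(4, 8)), Pow(Add(25, 5), -1)), 2), -1) = Pow(Pow(Mul(Mul(-8, 12), Pow(30, -1)), 2), -1) = Pow(Pow(Mul(-96, Rational(1, 30)), 2), -1) = Pow(Pow(Rational(-16, 5), 2), -1) = Pow(Rational(256, 25), -1) = Rational(25, 256)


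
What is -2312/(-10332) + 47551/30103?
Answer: 140223767/77756049 ≈ 1.8034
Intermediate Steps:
-2312/(-10332) + 47551/30103 = -2312*(-1/10332) + 47551*(1/30103) = 578/2583 + 47551/30103 = 140223767/77756049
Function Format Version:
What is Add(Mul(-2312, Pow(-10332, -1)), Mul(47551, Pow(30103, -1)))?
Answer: Rational(140223767, 77756049) ≈ 1.8034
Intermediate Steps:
Add(Mul(-2312, Pow(-10332, -1)), Mul(47551, Pow(30103, -1))) = Add(Mul(-2312, Rational(-1, 10332)), Mul(47551, Rational(1, 30103))) = Add(Rational(578, 2583), Rational(47551, 30103)) = Rational(140223767, 77756049)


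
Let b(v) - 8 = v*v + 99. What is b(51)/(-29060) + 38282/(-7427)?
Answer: -283146809/53957155 ≈ -5.2476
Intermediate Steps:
b(v) = 107 + v² (b(v) = 8 + (v*v + 99) = 8 + (v² + 99) = 8 + (99 + v²) = 107 + v²)
b(51)/(-29060) + 38282/(-7427) = (107 + 51²)/(-29060) + 38282/(-7427) = (107 + 2601)*(-1/29060) + 38282*(-1/7427) = 2708*(-1/29060) - 38282/7427 = -677/7265 - 38282/7427 = -283146809/53957155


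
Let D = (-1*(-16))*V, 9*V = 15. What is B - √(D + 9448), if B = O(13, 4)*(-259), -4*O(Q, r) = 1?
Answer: 259/4 - 2*√21318/3 ≈ -32.588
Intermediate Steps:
V = 5/3 (V = (⅑)*15 = 5/3 ≈ 1.6667)
O(Q, r) = -¼ (O(Q, r) = -¼*1 = -¼)
D = 80/3 (D = -1*(-16)*(5/3) = 16*(5/3) = 80/3 ≈ 26.667)
B = 259/4 (B = -¼*(-259) = 259/4 ≈ 64.750)
B - √(D + 9448) = 259/4 - √(80/3 + 9448) = 259/4 - √(28424/3) = 259/4 - 2*√21318/3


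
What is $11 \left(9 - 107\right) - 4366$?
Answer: $-5444$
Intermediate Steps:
$11 \left(9 - 107\right) - 4366 = 11 \left(-98\right) - 4366 = -1078 - 4366 = -5444$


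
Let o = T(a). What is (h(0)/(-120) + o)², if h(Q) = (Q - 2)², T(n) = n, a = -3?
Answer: 8281/900 ≈ 9.2011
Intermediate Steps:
h(Q) = (-2 + Q)²
o = -3
(h(0)/(-120) + o)² = ((-2 + 0)²/(-120) - 3)² = ((-2)²*(-1/120) - 3)² = (4*(-1/120) - 3)² = (-1/30 - 3)² = (-91/30)² = 8281/900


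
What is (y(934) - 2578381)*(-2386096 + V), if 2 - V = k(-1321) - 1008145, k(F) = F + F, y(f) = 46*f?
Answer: 3486976748019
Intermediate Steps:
k(F) = 2*F
V = 1010789 (V = 2 - (2*(-1321) - 1008145) = 2 - (-2642 - 1008145) = 2 - 1*(-1010787) = 2 + 1010787 = 1010789)
(y(934) - 2578381)*(-2386096 + V) = (46*934 - 2578381)*(-2386096 + 1010789) = (42964 - 2578381)*(-1375307) = -2535417*(-1375307) = 3486976748019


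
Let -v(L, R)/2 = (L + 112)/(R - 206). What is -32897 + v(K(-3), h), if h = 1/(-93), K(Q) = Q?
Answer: -630253349/19159 ≈ -32896.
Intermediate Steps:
h = -1/93 ≈ -0.010753
v(L, R) = -2*(112 + L)/(-206 + R) (v(L, R) = -2*(L + 112)/(R - 206) = -2*(112 + L)/(-206 + R))
-32897 + v(K(-3), h) = -32897 + 2*(-112 - 1*(-3))/(-206 - 1/93) = -32897 + 2*(-112 + 3)/(-19159/93) = -32897 + 2*(-93/19159)*(-109) = -32897 + 20274/19159 = -630253349/19159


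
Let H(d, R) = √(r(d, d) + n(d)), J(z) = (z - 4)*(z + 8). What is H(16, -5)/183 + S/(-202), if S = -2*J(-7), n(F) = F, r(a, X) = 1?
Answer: -11/101 + √17/183 ≈ -0.086380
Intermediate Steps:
J(z) = (-4 + z)*(8 + z)
H(d, R) = √(1 + d)
S = 22 (S = -2*(-32 + (-7)² + 4*(-7)) = -2*(-32 + 49 - 28) = -2*(-11) = 22)
H(16, -5)/183 + S/(-202) = √(1 + 16)/183 + 22/(-202) = √17*(1/183) + 22*(-1/202) = √17/183 - 11/101 = -11/101 + √17/183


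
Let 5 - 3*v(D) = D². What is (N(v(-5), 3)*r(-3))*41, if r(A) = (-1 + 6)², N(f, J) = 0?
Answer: 0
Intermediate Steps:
v(D) = 5/3 - D²/3
r(A) = 25 (r(A) = 5² = 25)
(N(v(-5), 3)*r(-3))*41 = (0*25)*41 = 0*41 = 0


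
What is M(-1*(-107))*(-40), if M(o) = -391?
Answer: 15640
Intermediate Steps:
M(-1*(-107))*(-40) = -391*(-40) = 15640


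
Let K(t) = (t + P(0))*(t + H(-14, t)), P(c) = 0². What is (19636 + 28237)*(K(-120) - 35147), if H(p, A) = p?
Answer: -912794491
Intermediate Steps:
P(c) = 0
K(t) = t*(-14 + t) (K(t) = (t + 0)*(t - 14) = t*(-14 + t))
(19636 + 28237)*(K(-120) - 35147) = (19636 + 28237)*(-120*(-14 - 120) - 35147) = 47873*(-120*(-134) - 35147) = 47873*(16080 - 35147) = 47873*(-19067) = -912794491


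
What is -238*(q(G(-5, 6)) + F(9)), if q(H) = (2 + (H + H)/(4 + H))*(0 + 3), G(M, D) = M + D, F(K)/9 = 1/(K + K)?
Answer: -9163/5 ≈ -1832.6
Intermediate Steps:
F(K) = 9/(2*K) (F(K) = 9/(K + K) = 9/((2*K)) = 9*(1/(2*K)) = 9/(2*K))
G(M, D) = D + M
q(H) = 6 + 6*H/(4 + H) (q(H) = (2 + (2*H)/(4 + H))*3 = (2 + 2*H/(4 + H))*3 = 6 + 6*H/(4 + H))
-238*(q(G(-5, 6)) + F(9)) = -238*(12*(2 + (6 - 5))/(4 + (6 - 5)) + (9/2)/9) = -238*(12*(2 + 1)/(4 + 1) + (9/2)*(⅑)) = -238*(12*3/5 + ½) = -238*(12*(⅕)*3 + ½) = -238*(36/5 + ½) = -238*77/10 = -9163/5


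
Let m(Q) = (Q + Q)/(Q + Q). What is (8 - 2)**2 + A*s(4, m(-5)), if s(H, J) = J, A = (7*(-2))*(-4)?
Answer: 92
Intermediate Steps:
m(Q) = 1 (m(Q) = (2*Q)/((2*Q)) = (2*Q)*(1/(2*Q)) = 1)
A = 56 (A = -14*(-4) = 56)
(8 - 2)**2 + A*s(4, m(-5)) = (8 - 2)**2 + 56*1 = 6**2 + 56 = 36 + 56 = 92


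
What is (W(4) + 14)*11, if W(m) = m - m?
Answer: 154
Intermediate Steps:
W(m) = 0
(W(4) + 14)*11 = (0 + 14)*11 = 14*11 = 154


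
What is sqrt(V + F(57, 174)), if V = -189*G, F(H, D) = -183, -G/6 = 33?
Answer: sqrt(37239) ≈ 192.97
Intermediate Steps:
G = -198 (G = -6*33 = -198)
V = 37422 (V = -189*(-198) = 37422)
sqrt(V + F(57, 174)) = sqrt(37422 - 183) = sqrt(37239)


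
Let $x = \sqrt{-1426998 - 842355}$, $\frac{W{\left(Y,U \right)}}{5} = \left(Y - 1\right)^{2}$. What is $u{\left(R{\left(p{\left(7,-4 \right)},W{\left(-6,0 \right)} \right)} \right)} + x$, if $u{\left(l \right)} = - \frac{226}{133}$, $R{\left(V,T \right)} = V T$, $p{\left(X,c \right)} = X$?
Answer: $- \frac{226}{133} + i \sqrt{2269353} \approx -1.6992 + 1506.4 i$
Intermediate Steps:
$W{\left(Y,U \right)} = 5 \left(-1 + Y\right)^{2}$ ($W{\left(Y,U \right)} = 5 \left(Y - 1\right)^{2} = 5 \left(-1 + Y\right)^{2}$)
$R{\left(V,T \right)} = T V$
$x = i \sqrt{2269353}$ ($x = \sqrt{-2269353} = i \sqrt{2269353} \approx 1506.4 i$)
$u{\left(l \right)} = - \frac{226}{133}$ ($u{\left(l \right)} = \left(-226\right) \frac{1}{133} = - \frac{226}{133}$)
$u{\left(R{\left(p{\left(7,-4 \right)},W{\left(-6,0 \right)} \right)} \right)} + x = - \frac{226}{133} + i \sqrt{2269353}$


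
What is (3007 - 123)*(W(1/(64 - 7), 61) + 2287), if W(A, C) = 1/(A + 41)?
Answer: 1101494978/167 ≈ 6.5958e+6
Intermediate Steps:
W(A, C) = 1/(41 + A)
(3007 - 123)*(W(1/(64 - 7), 61) + 2287) = (3007 - 123)*(1/(41 + 1/(64 - 7)) + 2287) = 2884*(1/(41 + 1/57) + 2287) = 2884*(1/(2338/57) + 2287) = 2884*(57/2338 + 2287) = 2884*(5347063/2338) = 1101494978/167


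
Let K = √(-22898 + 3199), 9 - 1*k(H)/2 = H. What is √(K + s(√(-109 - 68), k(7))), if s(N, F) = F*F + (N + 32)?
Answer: √(48 + I*√177 + I*√19699) ≈ 10.222 + 7.516*I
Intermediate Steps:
k(H) = 18 - 2*H
s(N, F) = 32 + N + F² (s(N, F) = F² + (32 + N) = 32 + N + F²)
K = I*√19699 (K = √(-19699) = I*√19699 ≈ 140.35*I)
√(K + s(√(-109 - 68), k(7))) = √(I*√19699 + (32 + √(-109 - 68) + (18 - 2*7)²)) = √(I*√19699 + (32 + √(-177) + (18 - 14)²)) = √(I*√19699 + (32 + I*√177 + 4²)) = √(I*√19699 + (32 + I*√177 + 16)) = √(I*√19699 + (48 + I*√177)) = √(48 + I*√177 + I*√19699)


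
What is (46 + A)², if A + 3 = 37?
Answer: 6400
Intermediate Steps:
A = 34 (A = -3 + 37 = 34)
(46 + A)² = (46 + 34)² = 80² = 6400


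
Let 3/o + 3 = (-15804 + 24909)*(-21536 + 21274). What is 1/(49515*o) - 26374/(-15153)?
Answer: -3581105851/250100265 ≈ -14.319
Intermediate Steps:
o = -1/795171 (o = 3/(-3 + (-15804 + 24909)*(-21536 + 21274)) = 3/(-3 + 9105*(-262)) = 3/(-3 - 2385510) = 3/(-2385513) = 3*(-1/2385513) = -1/795171 ≈ -1.2576e-6)
1/(49515*o) - 26374/(-15153) = 1/(49515*(-1/795171)) - 26374/(-15153) = (1/49515)*(-795171) - 26374*(-1/15153) = -265057/16505 + 26374/15153 = -3581105851/250100265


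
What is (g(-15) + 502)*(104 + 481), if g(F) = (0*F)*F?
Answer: 293670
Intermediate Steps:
g(F) = 0 (g(F) = 0*F = 0)
(g(-15) + 502)*(104 + 481) = (0 + 502)*(104 + 481) = 502*585 = 293670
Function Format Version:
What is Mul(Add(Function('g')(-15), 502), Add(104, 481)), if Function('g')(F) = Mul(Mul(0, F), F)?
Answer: 293670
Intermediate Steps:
Function('g')(F) = 0 (Function('g')(F) = Mul(0, F) = 0)
Mul(Add(Function('g')(-15), 502), Add(104, 481)) = Mul(Add(0, 502), Add(104, 481)) = Mul(502, 585) = 293670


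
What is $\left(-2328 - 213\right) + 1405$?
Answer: $-1136$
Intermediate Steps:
$\left(-2328 - 213\right) + 1405 = -2541 + 1405 = -1136$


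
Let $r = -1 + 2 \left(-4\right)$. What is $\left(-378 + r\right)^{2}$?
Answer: $149769$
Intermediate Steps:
$r = -9$ ($r = -1 - 8 = -9$)
$\left(-378 + r\right)^{2} = \left(-378 - 9\right)^{2} = \left(-387\right)^{2} = 149769$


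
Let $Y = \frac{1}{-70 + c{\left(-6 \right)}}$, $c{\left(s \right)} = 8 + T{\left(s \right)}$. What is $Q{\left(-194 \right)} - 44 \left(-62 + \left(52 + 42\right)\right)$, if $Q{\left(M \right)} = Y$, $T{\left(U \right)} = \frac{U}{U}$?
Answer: $- \frac{85889}{61} \approx -1408.0$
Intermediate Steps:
$T{\left(U \right)} = 1$
$c{\left(s \right)} = 9$ ($c{\left(s \right)} = 8 + 1 = 9$)
$Y = - \frac{1}{61}$ ($Y = \frac{1}{-70 + 9} = \frac{1}{-61} = - \frac{1}{61} \approx -0.016393$)
$Q{\left(M \right)} = - \frac{1}{61}$
$Q{\left(-194 \right)} - 44 \left(-62 + \left(52 + 42\right)\right) = - \frac{1}{61} - 44 \left(-62 + \left(52 + 42\right)\right) = - \frac{1}{61} - 44 \left(-62 + 94\right) = - \frac{1}{61} - 1408 = - \frac{85889}{61}$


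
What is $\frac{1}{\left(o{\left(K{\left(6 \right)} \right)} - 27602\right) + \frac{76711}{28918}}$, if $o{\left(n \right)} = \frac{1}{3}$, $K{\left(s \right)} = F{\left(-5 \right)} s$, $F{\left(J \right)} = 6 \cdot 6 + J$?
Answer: $- \frac{86754}{2394324857} \approx -3.6233 \cdot 10^{-5}$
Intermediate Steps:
$F{\left(J \right)} = 36 + J$
$K{\left(s \right)} = 31 s$ ($K{\left(s \right)} = \left(36 - 5\right) s = 31 s$)
$o{\left(n \right)} = \frac{1}{3}$
$\frac{1}{\left(o{\left(K{\left(6 \right)} \right)} - 27602\right) + \frac{76711}{28918}} = \frac{1}{\left(\frac{1}{3} - 27602\right) + \frac{76711}{28918}} = \frac{1}{- \frac{82805}{3} + 76711 \cdot \frac{1}{28918}} = \frac{1}{- \frac{82805}{3} + \frac{76711}{28918}} = \frac{1}{- \frac{2394324857}{86754}} = - \frac{86754}{2394324857}$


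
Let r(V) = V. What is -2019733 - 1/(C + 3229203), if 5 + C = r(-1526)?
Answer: -6519035651577/3227672 ≈ -2.0197e+6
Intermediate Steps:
C = -1531 (C = -5 - 1526 = -1531)
-2019733 - 1/(C + 3229203) = -2019733 - 1/(-1531 + 3229203) = -2019733 - 1/3227672 = -6519035651577/3227672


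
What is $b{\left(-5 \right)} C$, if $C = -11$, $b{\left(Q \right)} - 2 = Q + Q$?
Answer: $88$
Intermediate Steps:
$b{\left(Q \right)} = 2 + 2 Q$ ($b{\left(Q \right)} = 2 + \left(Q + Q\right) = 2 + 2 Q$)
$b{\left(-5 \right)} C = \left(2 + 2 \left(-5\right)\right) \left(-11\right) = \left(2 - 10\right) \left(-11\right) = \left(-8\right) \left(-11\right) = 88$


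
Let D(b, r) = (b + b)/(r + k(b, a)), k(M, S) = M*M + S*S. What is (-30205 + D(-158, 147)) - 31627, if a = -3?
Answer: -388305039/6280 ≈ -61832.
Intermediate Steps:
k(M, S) = M² + S²
D(b, r) = 2*b/(9 + r + b²) (D(b, r) = (b + b)/(r + (b² + (-3)²)) = (2*b)/(r + (b² + 9)) = (2*b)/(r + (9 + b²)) = (2*b)/(9 + r + b²) = 2*b/(9 + r + b²))
(-30205 + D(-158, 147)) - 31627 = (-30205 + 2*(-158)/(9 + 147 + (-158)²)) - 31627 = (-30205 + 2*(-158)/(9 + 147 + 24964)) - 31627 = (-30205 + 2*(-158)/25120) - 31627 = (-30205 + 2*(-158)*(1/25120)) - 31627 = (-30205 - 79/6280) - 31627 = -189687479/6280 - 31627 = -388305039/6280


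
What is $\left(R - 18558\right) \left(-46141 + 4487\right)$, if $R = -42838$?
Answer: $2557388984$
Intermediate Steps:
$\left(R - 18558\right) \left(-46141 + 4487\right) = \left(-42838 - 18558\right) \left(-46141 + 4487\right) = \left(-61396\right) \left(-41654\right) = 2557388984$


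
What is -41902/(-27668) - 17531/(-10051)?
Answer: 453102355/139045534 ≈ 3.2587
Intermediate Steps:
-41902/(-27668) - 17531/(-10051) = -41902*(-1/27668) - 17531*(-1/10051) = 20951/13834 + 17531/10051 = 453102355/139045534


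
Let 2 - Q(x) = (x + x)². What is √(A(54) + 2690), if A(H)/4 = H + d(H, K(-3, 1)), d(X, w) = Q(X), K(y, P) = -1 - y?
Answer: I*√43742 ≈ 209.15*I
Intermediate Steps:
Q(x) = 2 - 4*x² (Q(x) = 2 - (x + x)² = 2 - (2*x)² = 2 - 4*x²)
d(X, w) = 2 - 4*X²
A(H) = 8 - 16*H² + 4*H (A(H) = 4*(H + (2 - 4*H²)) = 4*(2 + H - 4*H²) = 8 - 16*H² + 4*H)
√(A(54) + 2690) = √((8 - 16*54² + 4*54) + 2690) = √((8 - 16*2916 + 216) + 2690) = √((8 - 46656 + 216) + 2690) = √(-46432 + 2690) = √(-43742) = I*√43742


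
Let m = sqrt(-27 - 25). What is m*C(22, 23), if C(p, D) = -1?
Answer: -2*I*sqrt(13) ≈ -7.2111*I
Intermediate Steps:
m = 2*I*sqrt(13) (m = sqrt(-52) = 2*I*sqrt(13) ≈ 7.2111*I)
m*C(22, 23) = (2*I*sqrt(13))*(-1) = -2*I*sqrt(13)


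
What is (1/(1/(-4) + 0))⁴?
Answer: 256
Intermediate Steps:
(1/(1/(-4) + 0))⁴ = (1/(-¼ + 0))⁴ = (1/(-¼))⁴ = (-4)⁴ = 256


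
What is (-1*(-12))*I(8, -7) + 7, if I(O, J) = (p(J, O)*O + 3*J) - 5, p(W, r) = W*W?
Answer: 4399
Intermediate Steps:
p(W, r) = W**2
I(O, J) = -5 + 3*J + O*J**2 (I(O, J) = (J**2*O + 3*J) - 5 = (O*J**2 + 3*J) - 5 = (3*J + O*J**2) - 5 = -5 + 3*J + O*J**2)
(-1*(-12))*I(8, -7) + 7 = (-1*(-12))*(-5 + 3*(-7) + 8*(-7)**2) + 7 = 12*(-5 - 21 + 8*49) + 7 = 12*(-5 - 21 + 392) + 7 = 12*366 + 7 = 4392 + 7 = 4399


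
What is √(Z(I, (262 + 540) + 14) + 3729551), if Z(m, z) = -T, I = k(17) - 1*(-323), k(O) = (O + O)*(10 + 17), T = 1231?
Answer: 8*√58255 ≈ 1930.9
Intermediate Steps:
k(O) = 54*O (k(O) = (2*O)*27 = 54*O)
I = 1241 (I = 54*17 - 1*(-323) = 918 + 323 = 1241)
Z(m, z) = -1231 (Z(m, z) = -1*1231 = -1231)
√(Z(I, (262 + 540) + 14) + 3729551) = √(-1231 + 3729551) = √3728320 = 8*√58255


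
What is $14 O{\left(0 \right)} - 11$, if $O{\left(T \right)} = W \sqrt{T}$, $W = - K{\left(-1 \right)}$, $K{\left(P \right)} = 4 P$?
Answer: $-11$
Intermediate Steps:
$W = 4$ ($W = - 4 \left(-1\right) = \left(-1\right) \left(-4\right) = 4$)
$O{\left(T \right)} = 4 \sqrt{T}$
$14 O{\left(0 \right)} - 11 = 14 \cdot 4 \sqrt{0} - 11 = 14 \cdot 4 \cdot 0 - 11 = 14 \cdot 0 - 11 = 0 - 11 = -11$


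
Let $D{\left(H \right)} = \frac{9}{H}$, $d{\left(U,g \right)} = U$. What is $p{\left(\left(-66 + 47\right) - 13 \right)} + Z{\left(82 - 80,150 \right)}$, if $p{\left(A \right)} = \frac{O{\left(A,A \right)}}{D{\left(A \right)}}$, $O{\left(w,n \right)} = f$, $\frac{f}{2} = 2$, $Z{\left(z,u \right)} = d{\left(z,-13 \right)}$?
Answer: $- \frac{110}{9} \approx -12.222$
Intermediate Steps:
$Z{\left(z,u \right)} = z$
$f = 4$ ($f = 2 \cdot 2 = 4$)
$O{\left(w,n \right)} = 4$
$p{\left(A \right)} = \frac{4 A}{9}$ ($p{\left(A \right)} = \frac{4}{9 \frac{1}{A}} = 4 \frac{A}{9} = \frac{4 A}{9}$)
$p{\left(\left(-66 + 47\right) - 13 \right)} + Z{\left(82 - 80,150 \right)} = \frac{4 \left(\left(-66 + 47\right) - 13\right)}{9} + \left(82 - 80\right) = \frac{4 \left(-19 - 13\right)}{9} + \left(82 - 80\right) = \frac{4}{9} \left(-32\right) + 2 = - \frac{128}{9} + 2 = - \frac{110}{9}$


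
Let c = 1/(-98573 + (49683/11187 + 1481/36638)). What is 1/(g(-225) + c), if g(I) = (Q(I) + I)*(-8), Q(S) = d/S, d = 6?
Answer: 1010005256165925/1818224918639914414 ≈ 0.00055549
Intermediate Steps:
Q(S) = 6/S
c = -136623102/13466736748879 (c = 1/(-98573 + (49683*(1/11187) + 1481*(1/36638))) = 1/(-98573 + (16561/3729 + 1481/36638)) = 1/(-98573 + 612284567/136623102) = 1/(-13466736748879/136623102) = -136623102/13466736748879 ≈ -1.0145e-5)
g(I) = -48/I - 8*I (g(I) = (6/I + I)*(-8) = (I + 6/I)*(-8) = -48/I - 8*I)
1/(g(-225) + c) = 1/((-48/(-225) - 8*(-225)) - 136623102/13466736748879) = 1/((-48*(-1/225) + 1800) - 136623102/13466736748879) = 1/((16/75 + 1800) - 136623102/13466736748879) = 1/(135016/75 - 136623102/13466736748879) = 1/(1818224918639914414/1010005256165925) = 1010005256165925/1818224918639914414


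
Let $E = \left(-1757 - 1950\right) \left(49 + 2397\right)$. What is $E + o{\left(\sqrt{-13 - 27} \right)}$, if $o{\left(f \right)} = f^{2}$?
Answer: $-9067362$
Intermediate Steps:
$E = -9067322$ ($E = \left(-3707\right) 2446 = -9067322$)
$E + o{\left(\sqrt{-13 - 27} \right)} = -9067322 + \left(\sqrt{-13 - 27}\right)^{2} = -9067322 + \left(\sqrt{-40}\right)^{2} = -9067322 + \left(2 i \sqrt{10}\right)^{2} = -9067322 - 40 = -9067362$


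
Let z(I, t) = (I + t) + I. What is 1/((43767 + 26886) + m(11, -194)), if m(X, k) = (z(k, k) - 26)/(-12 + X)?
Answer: 1/71261 ≈ 1.4033e-5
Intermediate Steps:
z(I, t) = t + 2*I
m(X, k) = (-26 + 3*k)/(-12 + X) (m(X, k) = ((k + 2*k) - 26)/(-12 + X) = (3*k - 26)/(-12 + X) = (-26 + 3*k)/(-12 + X))
1/((43767 + 26886) + m(11, -194)) = 1/((43767 + 26886) + (-26 + 3*(-194))/(-12 + 11)) = 1/(70653 + (-26 - 582)/(-1)) = 1/(70653 - 1*(-608)) = 1/(70653 + 608) = 1/71261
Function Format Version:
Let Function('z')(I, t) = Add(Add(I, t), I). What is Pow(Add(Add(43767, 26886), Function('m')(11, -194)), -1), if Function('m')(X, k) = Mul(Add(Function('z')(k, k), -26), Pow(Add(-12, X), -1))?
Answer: Rational(1, 71261) ≈ 1.4033e-5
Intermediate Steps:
Function('z')(I, t) = Add(t, Mul(2, I))
Function('m')(X, k) = Mul(Pow(Add(-12, X), -1), Add(-26, Mul(3, k))) (Function('m')(X, k) = Mul(Add(Add(k, Mul(2, k)), -26), Pow(Add(-12, X), -1)) = Mul(Add(Mul(3, k), -26), Pow(Add(-12, X), -1)) = Mul(Add(-26, Mul(3, k)), Pow(Add(-12, X), -1)) = Mul(Pow(Add(-12, X), -1), Add(-26, Mul(3, k))))
Pow(Add(Add(43767, 26886), Function('m')(11, -194)), -1) = Pow(Add(Add(43767, 26886), Mul(Pow(Add(-12, 11), -1), Add(-26, Mul(3, -194)))), -1) = Pow(Add(70653, Mul(Pow(-1, -1), Add(-26, -582))), -1) = Pow(Add(70653, Mul(-1, -608)), -1) = Pow(Add(70653, 608), -1) = Pow(71261, -1) = Rational(1, 71261)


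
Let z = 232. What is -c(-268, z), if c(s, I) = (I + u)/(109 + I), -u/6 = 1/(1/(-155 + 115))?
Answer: -472/341 ≈ -1.3842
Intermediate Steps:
u = 240 (u = -6/(1/(-155 + 115)) = -6/(1/(-40)) = -6/(-1/40) = -6*(-40) = 240)
c(s, I) = (240 + I)/(109 + I) (c(s, I) = (I + 240)/(109 + I) = (240 + I)/(109 + I))
-c(-268, z) = -(240 + 232)/(109 + 232) = -472/341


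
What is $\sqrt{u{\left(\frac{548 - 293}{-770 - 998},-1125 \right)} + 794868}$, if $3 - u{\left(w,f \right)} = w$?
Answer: $\frac{\sqrt{2149331574}}{52} \approx 891.56$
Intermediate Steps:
$u{\left(w,f \right)} = 3 - w$
$\sqrt{u{\left(\frac{548 - 293}{-770 - 998},-1125 \right)} + 794868} = \sqrt{\left(3 - \frac{548 - 293}{-770 - 998}\right) + 794868} = \sqrt{\left(3 - \frac{255}{-1768}\right) + 794868} = \sqrt{\left(3 - 255 \left(- \frac{1}{1768}\right)\right) + 794868} = \sqrt{\left(3 - - \frac{15}{104}\right) + 794868} = \sqrt{\left(3 + \frac{15}{104}\right) + 794868} = \sqrt{\frac{327}{104} + 794868} = \sqrt{\frac{82666599}{104}} = \frac{\sqrt{2149331574}}{52}$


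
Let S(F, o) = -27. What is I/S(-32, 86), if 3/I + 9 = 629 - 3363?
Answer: 1/24687 ≈ 4.0507e-5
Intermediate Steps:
I = -3/2743 (I = 3/(-9 + (629 - 3363)) = 3/(-9 - 2734) = 3/(-2743) = 3*(-1/2743) = -3/2743 ≈ -0.0010937)
I/S(-32, 86) = -3/2743/(-27) = -3/2743*(-1/27) = 1/24687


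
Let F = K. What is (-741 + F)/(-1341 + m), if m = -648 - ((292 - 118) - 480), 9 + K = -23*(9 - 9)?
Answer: 250/561 ≈ 0.44563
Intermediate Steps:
K = -9 (K = -9 - 23*(9 - 9) = -9 - 23*0 = -9 + 0 = -9)
F = -9
m = -342 (m = -648 - (174 - 480) = -648 - 1*(-306) = -648 + 306 = -342)
(-741 + F)/(-1341 + m) = (-741 - 9)/(-1341 - 342) = -750/(-1683) = -750*(-1/1683) = 250/561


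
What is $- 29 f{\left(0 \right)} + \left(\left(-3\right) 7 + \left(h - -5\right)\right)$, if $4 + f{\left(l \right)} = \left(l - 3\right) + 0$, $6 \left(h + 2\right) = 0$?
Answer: $185$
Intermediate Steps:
$h = -2$ ($h = -2 + \frac{1}{6} \cdot 0 = -2 + 0 = -2$)
$f{\left(l \right)} = -7 + l$ ($f{\left(l \right)} = -4 + \left(\left(l - 3\right) + 0\right) = -4 + \left(\left(-3 + l\right) + 0\right) = -4 + \left(-3 + l\right) = -7 + l$)
$- 29 f{\left(0 \right)} + \left(\left(-3\right) 7 + \left(h - -5\right)\right) = - 29 \left(-7 + 0\right) - 18 = \left(-29\right) \left(-7\right) + \left(-21 + \left(-2 + 5\right)\right) = 203 + \left(-21 + 3\right) = 203 - 18 = 185$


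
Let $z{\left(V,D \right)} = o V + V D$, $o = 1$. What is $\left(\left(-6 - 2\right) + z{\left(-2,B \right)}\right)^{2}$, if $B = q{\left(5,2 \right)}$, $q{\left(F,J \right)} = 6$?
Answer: $484$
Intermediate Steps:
$B = 6$
$z{\left(V,D \right)} = V + D V$ ($z{\left(V,D \right)} = 1 V + V D = V + D V$)
$\left(\left(-6 - 2\right) + z{\left(-2,B \right)}\right)^{2} = \left(\left(-6 - 2\right) - 2 \left(1 + 6\right)\right)^{2} = \left(\left(-6 - 2\right) - 14\right)^{2} = \left(-8 - 14\right)^{2} = \left(-22\right)^{2} = 484$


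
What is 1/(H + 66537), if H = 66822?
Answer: 1/133359 ≈ 7.4986e-6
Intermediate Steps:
1/(H + 66537) = 1/(66822 + 66537) = 1/133359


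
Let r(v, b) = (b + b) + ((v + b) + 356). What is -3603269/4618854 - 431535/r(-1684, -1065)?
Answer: 1976899575203/20891076642 ≈ 94.629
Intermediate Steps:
r(v, b) = 356 + v + 3*b (r(v, b) = 2*b + ((b + v) + 356) = 2*b + (356 + b + v) = 356 + v + 3*b)
-3603269/4618854 - 431535/r(-1684, -1065) = -3603269/4618854 - 431535/(356 - 1684 + 3*(-1065)) = -3603269*1/4618854 - 431535/(356 - 1684 - 3195) = -3603269/4618854 - 431535/(-4523) = -3603269/4618854 - 431535*(-1/4523) = -3603269/4618854 + 431535/4523 = 1976899575203/20891076642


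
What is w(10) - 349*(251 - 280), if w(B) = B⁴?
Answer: 20121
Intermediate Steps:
w(10) - 349*(251 - 280) = 10⁴ - 349*(251 - 280) = 10000 - 349*(-29) = 10000 + 10121 = 20121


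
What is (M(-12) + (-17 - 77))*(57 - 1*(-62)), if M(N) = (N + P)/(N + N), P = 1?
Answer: -267155/24 ≈ -11131.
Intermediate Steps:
M(N) = (1 + N)/(2*N) (M(N) = (N + 1)/(N + N) = (1 + N)/((2*N)) = (1 + N)*(1/(2*N)) = (1 + N)/(2*N))
(M(-12) + (-17 - 77))*(57 - 1*(-62)) = ((½)*(1 - 12)/(-12) + (-17 - 77))*(57 - 1*(-62)) = ((½)*(-1/12)*(-11) - 94)*(57 + 62) = (11/24 - 94)*119 = -2245/24*119 = -267155/24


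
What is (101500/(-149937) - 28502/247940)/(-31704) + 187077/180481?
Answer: 29772590746881589/28722170383719120 ≈ 1.0366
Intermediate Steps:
(101500/(-149937) - 28502/247940)/(-31704) + 187077/180481 = (101500*(-1/149937) - 28502*1/247940)*(-1/31704) + 187077*(1/180481) = (-101500/149937 - 14251/123970)*(-1/31704) + 187077/180481 = -639987269/808160430*(-1/31704) + 187077/180481 = 639987269/25621918272720 + 187077/180481 = 29772590746881589/28722170383719120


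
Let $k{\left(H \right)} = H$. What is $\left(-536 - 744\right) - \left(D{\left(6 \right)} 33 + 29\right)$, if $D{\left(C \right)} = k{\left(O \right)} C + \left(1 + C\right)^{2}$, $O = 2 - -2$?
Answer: $-3718$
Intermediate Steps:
$O = 4$ ($O = 2 + 2 = 4$)
$D{\left(C \right)} = \left(1 + C\right)^{2} + 4 C$ ($D{\left(C \right)} = 4 C + \left(1 + C\right)^{2} = \left(1 + C\right)^{2} + 4 C$)
$\left(-536 - 744\right) - \left(D{\left(6 \right)} 33 + 29\right) = \left(-536 - 744\right) - \left(\left(\left(1 + 6\right)^{2} + 4 \cdot 6\right) 33 + 29\right) = \left(-536 - 744\right) - \left(\left(7^{2} + 24\right) 33 + 29\right) = -1280 - \left(\left(49 + 24\right) 33 + 29\right) = -1280 - \left(73 \cdot 33 + 29\right) = -1280 - \left(2409 + 29\right) = -1280 - 2438 = -3718$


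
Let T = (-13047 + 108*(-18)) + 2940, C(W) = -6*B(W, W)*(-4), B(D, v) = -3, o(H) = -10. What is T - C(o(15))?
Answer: -11979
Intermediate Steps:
C(W) = -72 (C(W) = -6*(-3)*(-4) = 18*(-4) = -72)
T = -12051 (T = (-13047 - 1944) + 2940 = -14991 + 2940 = -12051)
T - C(o(15)) = -12051 - 1*(-72) = -12051 + 72 = -11979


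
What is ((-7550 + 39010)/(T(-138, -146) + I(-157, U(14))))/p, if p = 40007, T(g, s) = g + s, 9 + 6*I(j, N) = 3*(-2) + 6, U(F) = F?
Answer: -5720/2076727 ≈ -0.0027543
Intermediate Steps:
I(j, N) = -3/2 (I(j, N) = -3/2 + (3*(-2) + 6)/6 = -3/2 + (-6 + 6)/6 = -3/2 + (⅙)*0 = -3/2 + 0 = -3/2)
((-7550 + 39010)/(T(-138, -146) + I(-157, U(14))))/p = ((-7550 + 39010)/((-138 - 146) - 3/2))/40007 = (31460/(-284 - 3/2))*(1/40007) = (31460/(-571/2))*(1/40007) = (31460*(-2/571))*(1/40007) = -62920/571*1/40007 = -5720/2076727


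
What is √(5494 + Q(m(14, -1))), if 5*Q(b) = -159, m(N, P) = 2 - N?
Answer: √136555/5 ≈ 73.907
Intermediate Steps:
Q(b) = -159/5 (Q(b) = (⅕)*(-159) = -159/5)
√(5494 + Q(m(14, -1))) = √(5494 - 159/5) = √(27311/5) = √136555/5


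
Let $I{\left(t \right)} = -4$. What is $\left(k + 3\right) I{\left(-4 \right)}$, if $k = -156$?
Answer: $612$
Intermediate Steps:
$\left(k + 3\right) I{\left(-4 \right)} = \left(-156 + 3\right) \left(-4\right) = \left(-153\right) \left(-4\right) = 612$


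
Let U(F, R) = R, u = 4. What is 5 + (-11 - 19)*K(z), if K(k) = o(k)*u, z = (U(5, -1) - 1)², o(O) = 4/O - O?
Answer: 365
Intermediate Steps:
o(O) = -O + 4/O
z = 4 (z = (-1 - 1)² = (-2)² = 4)
K(k) = -4*k + 16/k (K(k) = (-k + 4/k)*4 = -4*k + 16/k)
5 + (-11 - 19)*K(z) = 5 + (-11 - 19)*(-4*4 + 16/4) = 5 - 30*(-16 + 16*(¼)) = 5 - 30*(-16 + 4) = 5 - 30*(-12) = 5 + 360 = 365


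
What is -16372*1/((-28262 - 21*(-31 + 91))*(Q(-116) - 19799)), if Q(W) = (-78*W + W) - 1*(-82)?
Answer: -8186/159197385 ≈ -5.1420e-5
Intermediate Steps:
Q(W) = 82 - 77*W (Q(W) = -77*W + 82 = 82 - 77*W)
-16372*1/((-28262 - 21*(-31 + 91))*(Q(-116) - 19799)) = -16372*1/((-28262 - 21*(-31 + 91))*((82 - 77*(-116)) - 19799)) = -16372*1/((-28262 - 21*60)*((82 + 8932) - 19799)) = -16372*1/((-28262 - 1260)*(9014 - 19799)) = -16372/((-10785*(-29522))) = -16372/318394770 = -16372*1/318394770 = -8186/159197385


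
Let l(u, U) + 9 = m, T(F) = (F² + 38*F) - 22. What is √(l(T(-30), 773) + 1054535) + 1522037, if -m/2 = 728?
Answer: 1522037 + √1053070 ≈ 1.5231e+6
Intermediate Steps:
T(F) = -22 + F² + 38*F
m = -1456 (m = -2*728 = -1456)
l(u, U) = -1465 (l(u, U) = -9 - 1456 = -1465)
√(l(T(-30), 773) + 1054535) + 1522037 = √(-1465 + 1054535) + 1522037 = √1053070 + 1522037 = 1522037 + √1053070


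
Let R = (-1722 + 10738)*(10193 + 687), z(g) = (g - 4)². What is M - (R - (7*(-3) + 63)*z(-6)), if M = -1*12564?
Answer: -98102444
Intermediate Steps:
z(g) = (-4 + g)²
R = 98094080 (R = 9016*10880 = 98094080)
M = -12564
M - (R - (7*(-3) + 63)*z(-6)) = -12564 - (98094080 - (7*(-3) + 63)*(-4 - 6)²) = -12564 - (98094080 - (-21 + 63)*(-10)²) = -12564 - (98094080 - 42*100) = -12564 - (98094080 - 1*4200) = -12564 - (98094080 - 4200) = -12564 - 1*98089880 = -12564 - 98089880 = -98102444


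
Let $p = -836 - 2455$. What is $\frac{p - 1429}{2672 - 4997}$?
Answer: $\frac{944}{465} \approx 2.0301$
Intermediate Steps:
$p = -3291$
$\frac{p - 1429}{2672 - 4997} = \frac{-3291 - 1429}{2672 - 4997} = - \frac{4720}{-2325} = \left(-4720\right) \left(- \frac{1}{2325}\right) = \frac{944}{465}$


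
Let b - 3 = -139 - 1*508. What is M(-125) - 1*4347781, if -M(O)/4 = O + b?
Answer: -4344705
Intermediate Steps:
b = -644 (b = 3 + (-139 - 1*508) = 3 + (-139 - 508) = 3 - 647 = -644)
M(O) = 2576 - 4*O (M(O) = -4*(O - 644) = -4*(-644 + O) = 2576 - 4*O)
M(-125) - 1*4347781 = (2576 - 4*(-125)) - 1*4347781 = (2576 + 500) - 4347781 = 3076 - 4347781 = -4344705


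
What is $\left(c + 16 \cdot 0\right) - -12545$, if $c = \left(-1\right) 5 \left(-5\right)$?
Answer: $12570$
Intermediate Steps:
$c = 25$ ($c = \left(-5\right) \left(-5\right) = 25$)
$\left(c + 16 \cdot 0\right) - -12545 = \left(25 + 16 \cdot 0\right) - -12545 = \left(25 + 0\right) + 12545 = 25 + 12545 = 12570$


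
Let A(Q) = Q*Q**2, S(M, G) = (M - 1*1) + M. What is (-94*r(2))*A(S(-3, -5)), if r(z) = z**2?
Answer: 128968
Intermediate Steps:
S(M, G) = -1 + 2*M (S(M, G) = (M - 1) + M = (-1 + M) + M = -1 + 2*M)
A(Q) = Q**3
(-94*r(2))*A(S(-3, -5)) = (-94*2**2)*(-1 + 2*(-3))**3 = (-94*4)*(-1 - 6)**3 = -376*(-7)**3 = -376*(-343) = 128968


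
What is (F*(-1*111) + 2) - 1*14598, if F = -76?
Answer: -6160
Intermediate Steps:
(F*(-1*111) + 2) - 1*14598 = (-(-76)*111 + 2) - 1*14598 = (-76*(-111) + 2) - 14598 = (8436 + 2) - 14598 = 8438 - 14598 = -6160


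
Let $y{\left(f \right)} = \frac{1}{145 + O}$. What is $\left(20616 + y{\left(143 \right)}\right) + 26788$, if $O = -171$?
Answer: $\frac{1232503}{26} \approx 47404.0$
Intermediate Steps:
$y{\left(f \right)} = - \frac{1}{26}$ ($y{\left(f \right)} = \frac{1}{145 - 171} = \frac{1}{-26} = - \frac{1}{26}$)
$\left(20616 + y{\left(143 \right)}\right) + 26788 = \left(20616 - \frac{1}{26}\right) + 26788 = \frac{536015}{26} + 26788 = \frac{1232503}{26}$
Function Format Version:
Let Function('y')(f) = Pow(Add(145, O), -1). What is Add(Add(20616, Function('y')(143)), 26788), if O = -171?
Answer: Rational(1232503, 26) ≈ 47404.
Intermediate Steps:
Function('y')(f) = Rational(-1, 26) (Function('y')(f) = Pow(Add(145, -171), -1) = Pow(-26, -1) = Rational(-1, 26))
Add(Add(20616, Function('y')(143)), 26788) = Add(Add(20616, Rational(-1, 26)), 26788) = Add(Rational(536015, 26), 26788) = Rational(1232503, 26)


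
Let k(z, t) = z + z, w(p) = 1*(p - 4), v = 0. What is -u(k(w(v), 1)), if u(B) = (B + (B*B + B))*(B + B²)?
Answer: -2688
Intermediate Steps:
w(p) = -4 + p (w(p) = 1*(-4 + p) = -4 + p)
k(z, t) = 2*z
u(B) = (B + B²)*(B² + 2*B) (u(B) = (B + (B² + B))*(B + B²) = (B + (B + B²))*(B + B²) = (B² + 2*B)*(B + B²) = (B + B²)*(B² + 2*B))
-u(k(w(v), 1)) = -(2*(-4 + 0))²*(2 + (2*(-4 + 0))² + 3*(2*(-4 + 0))) = -(2*(-4))²*(2 + (2*(-4))² + 3*(2*(-4))) = -(-8)²*(2 + (-8)² + 3*(-8)) = -64*(2 + 64 - 24) = -64*42 = -1*2688 = -2688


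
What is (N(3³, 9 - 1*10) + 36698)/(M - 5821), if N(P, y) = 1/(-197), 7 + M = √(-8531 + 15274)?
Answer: -42133555140/6689891677 - 7229505*√6743/6689891677 ≈ -6.3868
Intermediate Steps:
M = -7 + √6743 (M = -7 + √(-8531 + 15274) = -7 + √6743 ≈ 75.116)
N(P, y) = -1/197
(N(3³, 9 - 1*10) + 36698)/(M - 5821) = (-1/197 + 36698)/((-7 + √6743) - 5821) = 7229505/(197*(-5828 + √6743))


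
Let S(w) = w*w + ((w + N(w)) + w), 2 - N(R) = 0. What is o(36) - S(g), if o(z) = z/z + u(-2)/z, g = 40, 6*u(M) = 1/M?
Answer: -726193/432 ≈ -1681.0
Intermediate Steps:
N(R) = 2 (N(R) = 2 - 1*0 = 2 + 0 = 2)
u(M) = 1/(6*M) (u(M) = (1/M)/6 = 1/(6*M))
S(w) = 2 + w**2 + 2*w (S(w) = w*w + ((w + 2) + w) = w**2 + ((2 + w) + w) = w**2 + (2 + 2*w) = 2 + w**2 + 2*w)
o(z) = 1 - 1/(12*z) (o(z) = z/z + ((1/6)/(-2))/z = 1 + ((1/6)*(-1/2))/z = 1 - 1/(12*z))
o(36) - S(g) = (-1/12 + 36)/36 - (2 + 40**2 + 2*40) = (1/36)*(431/12) - (2 + 1600 + 80) = 431/432 - 1*1682 = 431/432 - 1682 = -726193/432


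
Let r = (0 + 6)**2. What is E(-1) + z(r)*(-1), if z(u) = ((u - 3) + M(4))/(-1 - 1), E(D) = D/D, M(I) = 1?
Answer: 18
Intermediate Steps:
E(D) = 1
r = 36 (r = 6**2 = 36)
z(u) = 1 - u/2 (z(u) = ((u - 3) + 1)/(-1 - 1) = ((-3 + u) + 1)/(-2) = (-2 + u)*(-1/2) = 1 - u/2)
E(-1) + z(r)*(-1) = 1 + (1 - 1/2*36)*(-1) = 1 + (1 - 18)*(-1) = 1 - 17*(-1) = 1 + 17 = 18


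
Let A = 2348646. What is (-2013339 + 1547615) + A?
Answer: 1882922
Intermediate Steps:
(-2013339 + 1547615) + A = (-2013339 + 1547615) + 2348646 = -465724 + 2348646 = 1882922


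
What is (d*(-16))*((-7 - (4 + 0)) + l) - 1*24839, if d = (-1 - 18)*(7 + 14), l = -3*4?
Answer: -171671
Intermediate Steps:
l = -12
d = -399 (d = -19*21 = -399)
(d*(-16))*((-7 - (4 + 0)) + l) - 1*24839 = (-399*(-16))*((-7 - (4 + 0)) - 12) - 1*24839 = 6384*((-7 - 1*4) - 12) - 24839 = 6384*((-7 - 4) - 12) - 24839 = 6384*(-11 - 12) - 24839 = 6384*(-23) - 24839 = -146832 - 24839 = -171671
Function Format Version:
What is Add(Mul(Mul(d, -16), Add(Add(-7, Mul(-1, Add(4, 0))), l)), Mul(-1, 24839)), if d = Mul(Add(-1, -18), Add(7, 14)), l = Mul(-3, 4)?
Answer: -171671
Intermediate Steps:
l = -12
d = -399 (d = Mul(-19, 21) = -399)
Add(Mul(Mul(d, -16), Add(Add(-7, Mul(-1, Add(4, 0))), l)), Mul(-1, 24839)) = Add(Mul(Mul(-399, -16), Add(Add(-7, Mul(-1, Add(4, 0))), -12)), Mul(-1, 24839)) = Add(Mul(6384, Add(Add(-7, Mul(-1, 4)), -12)), -24839) = Add(Mul(6384, Add(Add(-7, -4), -12)), -24839) = Add(Mul(6384, Add(-11, -12)), -24839) = Add(Mul(6384, -23), -24839) = Add(-146832, -24839) = -171671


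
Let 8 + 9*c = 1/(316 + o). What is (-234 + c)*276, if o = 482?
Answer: -77600666/1197 ≈ -64829.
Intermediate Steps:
c = -6383/7182 (c = -8/9 + 1/(9*(316 + 482)) = -8/9 + (⅑)/798 = -8/9 + (⅑)*(1/798) = -8/9 + 1/7182 = -6383/7182 ≈ -0.88875)
(-234 + c)*276 = (-234 - 6383/7182)*276 = -1686971/7182*276 = -77600666/1197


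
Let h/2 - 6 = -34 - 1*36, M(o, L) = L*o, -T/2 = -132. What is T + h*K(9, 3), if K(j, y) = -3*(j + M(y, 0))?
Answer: 3720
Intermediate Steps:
T = 264 (T = -2*(-132) = 264)
K(j, y) = -3*j (K(j, y) = -3*(j + 0*y) = -3*(j + 0) = -3*j)
h = -128 (h = 12 + 2*(-34 - 1*36) = 12 + 2*(-34 - 36) = 12 + 2*(-70) = 12 - 140 = -128)
T + h*K(9, 3) = 264 - (-384)*9 = 264 - 128*(-27) = 264 + 3456 = 3720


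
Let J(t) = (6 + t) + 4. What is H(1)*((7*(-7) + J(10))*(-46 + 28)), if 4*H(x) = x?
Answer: 261/2 ≈ 130.50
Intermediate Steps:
J(t) = 10 + t
H(x) = x/4
H(1)*((7*(-7) + J(10))*(-46 + 28)) = ((¼)*1)*((7*(-7) + (10 + 10))*(-46 + 28)) = ((-49 + 20)*(-18))/4 = (-29*(-18))/4 = (¼)*522 = 261/2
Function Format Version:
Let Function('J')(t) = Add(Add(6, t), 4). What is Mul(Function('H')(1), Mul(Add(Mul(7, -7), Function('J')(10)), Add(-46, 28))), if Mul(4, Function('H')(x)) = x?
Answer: Rational(261, 2) ≈ 130.50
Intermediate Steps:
Function('J')(t) = Add(10, t)
Function('H')(x) = Mul(Rational(1, 4), x)
Mul(Function('H')(1), Mul(Add(Mul(7, -7), Function('J')(10)), Add(-46, 28))) = Mul(Mul(Rational(1, 4), 1), Mul(Add(Mul(7, -7), Add(10, 10)), Add(-46, 28))) = Mul(Rational(1, 4), Mul(Add(-49, 20), -18)) = Mul(Rational(1, 4), Mul(-29, -18)) = Mul(Rational(1, 4), 522) = Rational(261, 2)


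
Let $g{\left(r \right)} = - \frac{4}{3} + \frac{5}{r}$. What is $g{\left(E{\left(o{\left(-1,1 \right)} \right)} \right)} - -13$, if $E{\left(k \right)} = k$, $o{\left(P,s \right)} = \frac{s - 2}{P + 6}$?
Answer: $- \frac{40}{3} \approx -13.333$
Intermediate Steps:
$o{\left(P,s \right)} = \frac{-2 + s}{6 + P}$
$g{\left(r \right)} = - \frac{4}{3} + \frac{5}{r}$ ($g{\left(r \right)} = \left(-4\right) \frac{1}{3} + \frac{5}{r} = - \frac{4}{3} + \frac{5}{r}$)
$g{\left(E{\left(o{\left(-1,1 \right)} \right)} \right)} - -13 = \left(- \frac{4}{3} + \frac{5}{\frac{1}{6 - 1} \left(-2 + 1\right)}\right) - -13 = \left(- \frac{4}{3} + \frac{5}{\frac{1}{5} \left(-1\right)}\right) + 13 = \left(- \frac{4}{3} + \frac{5}{- \frac{1}{5}}\right) + 13 = \left(- \frac{4}{3} + 5 \left(-5\right)\right) + 13 = \left(- \frac{4}{3} - 25\right) + 13 = - \frac{79}{3} + 13 = - \frac{40}{3}$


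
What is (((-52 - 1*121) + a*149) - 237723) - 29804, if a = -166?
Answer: -292434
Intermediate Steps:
(((-52 - 1*121) + a*149) - 237723) - 29804 = (((-52 - 1*121) - 166*149) - 237723) - 29804 = (((-52 - 121) - 24734) - 237723) - 29804 = ((-173 - 24734) - 237723) - 29804 = (-24907 - 237723) - 29804 = -262630 - 29804 = -292434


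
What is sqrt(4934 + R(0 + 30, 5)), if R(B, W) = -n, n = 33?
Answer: 13*sqrt(29) ≈ 70.007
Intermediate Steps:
R(B, W) = -33 (R(B, W) = -1*33 = -33)
sqrt(4934 + R(0 + 30, 5)) = sqrt(4934 - 33) = sqrt(4901) = 13*sqrt(29)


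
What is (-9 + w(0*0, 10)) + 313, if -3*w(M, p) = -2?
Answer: 914/3 ≈ 304.67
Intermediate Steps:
w(M, p) = ⅔ (w(M, p) = -⅓*(-2) = ⅔)
(-9 + w(0*0, 10)) + 313 = (-9 + ⅔) + 313 = -25/3 + 313 = 914/3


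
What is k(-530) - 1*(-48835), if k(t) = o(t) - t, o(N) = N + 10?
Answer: 48845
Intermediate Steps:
o(N) = 10 + N
k(t) = 10 (k(t) = (10 + t) - t = 10)
k(-530) - 1*(-48835) = 10 - 1*(-48835) = 10 + 48835 = 48845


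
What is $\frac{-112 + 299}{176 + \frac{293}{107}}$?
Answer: $\frac{1177}{1125} \approx 1.0462$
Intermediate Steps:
$\frac{-112 + 299}{176 + \frac{293}{107}} = \frac{187}{176 + 293 \cdot \frac{1}{107}} = \frac{187}{176 + \frac{293}{107}} = \frac{187}{\frac{19125}{107}} = 187 \cdot \frac{107}{19125} = \frac{1177}{1125}$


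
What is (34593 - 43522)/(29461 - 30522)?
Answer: 8929/1061 ≈ 8.4156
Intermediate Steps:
(34593 - 43522)/(29461 - 30522) = -8929/(-1061) = -8929*(-1/1061) = 8929/1061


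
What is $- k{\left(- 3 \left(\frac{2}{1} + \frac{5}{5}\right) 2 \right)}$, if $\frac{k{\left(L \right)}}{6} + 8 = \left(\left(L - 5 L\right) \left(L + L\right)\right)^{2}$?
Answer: $-40310736$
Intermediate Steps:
$k{\left(L \right)} = -48 + 384 L^{4}$ ($k{\left(L \right)} = -48 + 6 \left(\left(L - 5 L\right) \left(L + L\right)\right)^{2} = -48 + 6 \left(- 4 L 2 L\right)^{2} = -48 + 6 \left(- 8 L^{2}\right)^{2} = -48 + 6 \cdot 64 L^{4} = -48 + 384 L^{4}$)
$- k{\left(- 3 \left(\frac{2}{1} + \frac{5}{5}\right) 2 \right)} = - (-48 + 384 \left(- 3 \left(\frac{2}{1} + \frac{5}{5}\right) 2\right)^{4}) = - (-48 + 384 \left(- 3 \left(2 \cdot 1 + 5 \cdot \frac{1}{5}\right) 2\right)^{4}) = - (-48 + 384 \left(- 3 \left(2 + 1\right) 2\right)^{4}) = - (-48 + 384 \left(\left(-3\right) 3 \cdot 2\right)^{4}) = - (-48 + 384 \left(\left(-9\right) 2\right)^{4}) = - (-48 + 384 \left(-18\right)^{4}) = - (-48 + 384 \cdot 104976) = - (-48 + 40310784) = \left(-1\right) 40310736 = -40310736$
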